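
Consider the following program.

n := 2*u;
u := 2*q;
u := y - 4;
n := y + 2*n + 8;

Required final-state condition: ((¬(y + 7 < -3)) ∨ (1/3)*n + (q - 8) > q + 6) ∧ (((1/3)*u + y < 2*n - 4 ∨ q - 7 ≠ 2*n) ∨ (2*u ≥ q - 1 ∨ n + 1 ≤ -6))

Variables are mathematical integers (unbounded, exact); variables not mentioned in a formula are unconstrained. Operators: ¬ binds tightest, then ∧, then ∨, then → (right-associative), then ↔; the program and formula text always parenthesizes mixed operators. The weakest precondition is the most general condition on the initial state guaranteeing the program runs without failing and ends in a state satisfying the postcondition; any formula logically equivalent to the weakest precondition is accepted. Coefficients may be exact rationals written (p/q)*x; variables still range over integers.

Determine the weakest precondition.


Working backward. After the program, the postcondition ((¬(y + 7 < -3)) ∨ (1/3)*n + (q - 8) > q + 6) ∧ (((1/3)*u + y < 2*n - 4 ∨ q - 7 ≠ 2*n) ∨ (2*u ≥ q - 1 ∨ n + 1 ≤ -6)) must hold; in canonical form it is ((¬(y < -10)) ∨ (1/3)*n > 14) ∧ ((1/3)*u + y < 2*n - 4 ∨ q ≠ 2*n + 7 ∨ 2*u ≥ q - 1 ∨ n ≤ -7).
Before n := y + 2*n + 8: ((¬(y < -10)) ∨ (2/3)*n + (1/3)*y > 34/3) ∧ ((1/3)*u < 4*n + y + 12 ∨ q ≠ 4*n + 2*y + 23 ∨ 2*u ≥ q - 1 ∨ 2*n + y ≤ -15)
Before u := y - 4: ((¬(y < -10)) ∨ (2/3)*n + (1/3)*y > 34/3) ∧ (4*n + (2/3)*y > -40/3 ∨ q ≠ 4*n + 2*y + 23 ∨ 2*y ≥ q + 7 ∨ 2*n + y ≤ -15)
Before u := 2*q: ((¬(y < -10)) ∨ (2/3)*n + (1/3)*y > 34/3) ∧ (4*n + (2/3)*y > -40/3 ∨ q ≠ 4*n + 2*y + 23 ∨ 2*y ≥ q + 7 ∨ 2*n + y ≤ -15)
Before n := 2*u: ((¬(y < -10)) ∨ (4/3)*u + (1/3)*y > 34/3) ∧ (8*u + (2/3)*y > -40/3 ∨ q ≠ 8*u + 2*y + 23 ∨ 2*y ≥ q + 7 ∨ 4*u + y ≤ -15)
Answer: WP = ((¬(y < -10)) ∨ (4/3)*u + (1/3)*y > 34/3) ∧ (8*u + (2/3)*y > -40/3 ∨ q ≠ 8*u + 2*y + 23 ∨ 2*y ≥ q + 7 ∨ 4*u + y ≤ -15)


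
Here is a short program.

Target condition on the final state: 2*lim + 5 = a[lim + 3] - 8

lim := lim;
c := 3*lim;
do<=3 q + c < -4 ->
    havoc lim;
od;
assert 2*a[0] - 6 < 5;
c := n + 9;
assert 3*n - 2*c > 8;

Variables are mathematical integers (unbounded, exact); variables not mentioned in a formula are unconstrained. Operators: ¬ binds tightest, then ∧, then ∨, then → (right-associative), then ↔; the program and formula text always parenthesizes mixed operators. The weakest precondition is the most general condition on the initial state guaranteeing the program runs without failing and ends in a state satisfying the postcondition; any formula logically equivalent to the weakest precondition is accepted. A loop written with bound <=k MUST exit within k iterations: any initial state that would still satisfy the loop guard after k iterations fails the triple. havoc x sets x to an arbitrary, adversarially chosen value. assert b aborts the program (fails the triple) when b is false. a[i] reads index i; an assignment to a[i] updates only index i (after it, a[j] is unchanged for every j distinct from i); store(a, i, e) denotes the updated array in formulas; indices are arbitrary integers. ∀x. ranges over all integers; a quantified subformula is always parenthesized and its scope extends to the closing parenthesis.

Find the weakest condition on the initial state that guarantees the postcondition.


Working backward. After the program, the postcondition 2*lim + 5 = a[lim + 3] - 8 must hold; in canonical form it is 2*lim = a[lim + 3] - 13.
Before assert 3*n - 2*c > 8: 3*n > 2*c + 8 ∧ 2*lim = a[lim + 3] - 13
Before c := n + 9: n > 26 ∧ 2*lim = a[lim + 3] - 13
Before assert 2*a[0] - 6 < 5: 2*a[0] < 11 ∧ n > 26 ∧ 2*lim = a[lim + 3] - 13
Before the loop (bound <=3), unroll the exhaustion recursion (WP_0 = exit-now case; WP_j = one more guarded iteration, up to j = 3):
  WP_0: (¬(c + q < -4)) ∧ 2*a[0] < 11 ∧ n > 26 ∧ 2*lim = a[lim + 3] - 13
  WP_1: (c + q < -4 → (∀lim_1. ((¬(c + q < -4)) ∧ 2*a[0] < 11 ∧ n > 26 ∧ 2*lim_1 = a[lim_1 + 3] - 13))) ∧ ((¬(c + q < -4)) → (2*a[0] < 11 ∧ n > 26 ∧ 2*lim = a[lim + 3] - 13))
  WP_2: (c + q < -4 → (∀lim_2. ((c + q < -4 → (∀lim_1. ((¬(c + q < -4)) ∧ 2*a[0] < 11 ∧ n > 26 ∧ 2*lim_1 = a[lim_1 + 3] - 13))) ∧ ((¬(c + q < -4)) → (2*a[0] < 11 ∧ n > 26 ∧ 2*lim_2 = a[lim_2 + 3] - 13))))) ∧ ((¬(c + q < -4)) → (2*a[0] < 11 ∧ n > 26 ∧ 2*lim = a[lim + 3] - 13))
  WP_3: (c + q < -4 → (∀lim_3. ((c + q < -4 → (∀lim_2. ((c + q < -4 → (∀lim_1. ((¬(c + q < -4)) ∧ 2*a[0] < 11 ∧ n > 26 ∧ 2*lim_1 = a[lim_1 + 3] - 13))) ∧ ((¬(c + q < -4)) → (2*a[0] < 11 ∧ n > 26 ∧ 2*lim_2 = a[lim_2 + 3] - 13))))) ∧ ((¬(c + q < -4)) → (2*a[0] < 11 ∧ n > 26 ∧ 2*lim_3 = a[lim_3 + 3] - 13))))) ∧ ((¬(c + q < -4)) → (2*a[0] < 11 ∧ n > 26 ∧ 2*lim = a[lim + 3] - 13))
So before the loop: (c + q < -4 → (∀lim_3. ((c + q < -4 → (∀lim_2. ((c + q < -4 → (∀lim_1. ((¬(c + q < -4)) ∧ 2*a[0] < 11 ∧ n > 26 ∧ 2*lim_1 = a[lim_1 + 3] - 13))) ∧ ((¬(c + q < -4)) → (2*a[0] < 11 ∧ n > 26 ∧ 2*lim_2 = a[lim_2 + 3] - 13))))) ∧ ((¬(c + q < -4)) → (2*a[0] < 11 ∧ n > 26 ∧ 2*lim_3 = a[lim_3 + 3] - 13))))) ∧ ((¬(c + q < -4)) → (2*a[0] < 11 ∧ n > 26 ∧ 2*lim = a[lim + 3] - 13))
Before c := 3*lim: (3*lim + q < -4 → (∀lim_3. ((3*lim + q < -4 → (∀lim_2. ((3*lim + q < -4 → (∀lim_1. ((¬(3*lim + q < -4)) ∧ 2*a[0] < 11 ∧ n > 26 ∧ 2*lim_1 = a[lim_1 + 3] - 13))) ∧ ((¬(3*lim + q < -4)) → (2*a[0] < 11 ∧ n > 26 ∧ 2*lim_2 = a[lim_2 + 3] - 13))))) ∧ ((¬(3*lim + q < -4)) → (2*a[0] < 11 ∧ n > 26 ∧ 2*lim_3 = a[lim_3 + 3] - 13))))) ∧ ((¬(3*lim + q < -4)) → (2*a[0] < 11 ∧ n > 26 ∧ 2*lim = a[lim + 3] - 13))
Before lim := lim: (3*lim + q < -4 → (∀lim_3. ((3*lim + q < -4 → (∀lim_2. ((3*lim + q < -4 → (∀lim_1. ((¬(3*lim + q < -4)) ∧ 2*a[0] < 11 ∧ n > 26 ∧ 2*lim_1 = a[lim_1 + 3] - 13))) ∧ ((¬(3*lim + q < -4)) → (2*a[0] < 11 ∧ n > 26 ∧ 2*lim_2 = a[lim_2 + 3] - 13))))) ∧ ((¬(3*lim + q < -4)) → (2*a[0] < 11 ∧ n > 26 ∧ 2*lim_3 = a[lim_3 + 3] - 13))))) ∧ ((¬(3*lim + q < -4)) → (2*a[0] < 11 ∧ n > 26 ∧ 2*lim = a[lim + 3] - 13))
Answer: WP = (3*lim + q < -4 → (∀lim_3. ((3*lim + q < -4 → (∀lim_2. ((3*lim + q < -4 → (∀lim_1. ((¬(3*lim + q < -4)) ∧ 2*a[0] < 11 ∧ n > 26 ∧ 2*lim_1 = a[lim_1 + 3] - 13))) ∧ ((¬(3*lim + q < -4)) → (2*a[0] < 11 ∧ n > 26 ∧ 2*lim_2 = a[lim_2 + 3] - 13))))) ∧ ((¬(3*lim + q < -4)) → (2*a[0] < 11 ∧ n > 26 ∧ 2*lim_3 = a[lim_3 + 3] - 13))))) ∧ ((¬(3*lim + q < -4)) → (2*a[0] < 11 ∧ n > 26 ∧ 2*lim = a[lim + 3] - 13))


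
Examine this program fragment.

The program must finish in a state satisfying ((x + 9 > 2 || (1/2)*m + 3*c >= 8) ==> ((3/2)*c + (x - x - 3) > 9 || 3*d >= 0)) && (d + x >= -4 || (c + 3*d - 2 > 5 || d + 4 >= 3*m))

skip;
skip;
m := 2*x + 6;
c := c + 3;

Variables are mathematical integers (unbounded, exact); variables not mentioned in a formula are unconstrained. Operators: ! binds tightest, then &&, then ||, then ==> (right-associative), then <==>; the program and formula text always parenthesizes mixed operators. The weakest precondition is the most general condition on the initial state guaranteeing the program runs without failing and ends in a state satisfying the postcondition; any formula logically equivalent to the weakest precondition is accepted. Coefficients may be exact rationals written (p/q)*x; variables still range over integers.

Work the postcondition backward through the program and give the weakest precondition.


Working backward. After the program, the postcondition ((x + 9 > 2 || (1/2)*m + 3*c >= 8) ==> ((3/2)*c + (x - x - 3) > 9 || 3*d >= 0)) && (d + x >= -4 || (c + 3*d - 2 > 5 || d + 4 >= 3*m)) must hold; in canonical form it is ((x > -7 || 3*c + (1/2)*m >= 8) ==> ((3/2)*c > 12 || 3*d >= 0)) && (d + x >= -4 || c + 3*d > 7 || d >= 3*m - 4).
Before c := c + 3: ((x > -7 || 3*c + (1/2)*m >= -1) ==> ((3/2)*c > 15/2 || 3*d >= 0)) && (d + x >= -4 || c + 3*d > 4 || d >= 3*m - 4)
Before m := 2*x + 6: ((x > -7 || 3*c + x >= -4) ==> ((3/2)*c > 15/2 || 3*d >= 0)) && (d + x >= -4 || c + 3*d > 4 || d >= 6*x + 14)
Before skip: ((x > -7 || 3*c + x >= -4) ==> ((3/2)*c > 15/2 || 3*d >= 0)) && (d + x >= -4 || c + 3*d > 4 || d >= 6*x + 14)
Before skip: ((x > -7 || 3*c + x >= -4) ==> ((3/2)*c > 15/2 || 3*d >= 0)) && (d + x >= -4 || c + 3*d > 4 || d >= 6*x + 14)
Answer: WP = ((x > -7 || 3*c + x >= -4) ==> ((3/2)*c > 15/2 || 3*d >= 0)) && (d + x >= -4 || c + 3*d > 4 || d >= 6*x + 14)


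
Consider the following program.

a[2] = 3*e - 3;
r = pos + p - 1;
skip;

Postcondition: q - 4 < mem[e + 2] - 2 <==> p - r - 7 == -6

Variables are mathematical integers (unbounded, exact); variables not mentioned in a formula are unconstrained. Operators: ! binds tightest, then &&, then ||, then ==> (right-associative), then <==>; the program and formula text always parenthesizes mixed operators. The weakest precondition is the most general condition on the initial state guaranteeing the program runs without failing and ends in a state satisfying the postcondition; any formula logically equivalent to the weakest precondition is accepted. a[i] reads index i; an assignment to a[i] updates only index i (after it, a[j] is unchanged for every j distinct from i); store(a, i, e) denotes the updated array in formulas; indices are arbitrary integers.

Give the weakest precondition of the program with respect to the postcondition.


Working backward. After the program, the postcondition q - 4 < mem[e + 2] - 2 <==> p - r - 7 == -6 must hold; in canonical form it is q < mem[e + 2] + 2 <==> p == r + 1.
Before skip: q < mem[e + 2] + 2 <==> p == r + 1
Before r := pos + p - 1: q < mem[e + 2] + 2 <==> pos == 0
Before a[2] := 3*e - 3: q < mem[e + 2] + 2 <==> pos == 0
Answer: WP = q < mem[e + 2] + 2 <==> pos == 0


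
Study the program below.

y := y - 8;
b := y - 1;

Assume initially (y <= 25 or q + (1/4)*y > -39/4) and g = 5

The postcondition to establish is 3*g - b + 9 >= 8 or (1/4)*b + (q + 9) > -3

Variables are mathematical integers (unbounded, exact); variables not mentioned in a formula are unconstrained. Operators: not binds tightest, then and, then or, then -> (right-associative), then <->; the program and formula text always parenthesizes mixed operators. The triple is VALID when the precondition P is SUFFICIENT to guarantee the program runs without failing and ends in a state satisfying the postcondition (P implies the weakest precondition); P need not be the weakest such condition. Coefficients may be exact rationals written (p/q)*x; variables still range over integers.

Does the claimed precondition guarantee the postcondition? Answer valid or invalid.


Working backward. After the program, the postcondition 3*g - b + 9 >= 8 or (1/4)*b + (q + 9) > -3 must hold; in canonical form it is 3*g >= b - 1 or (1/4)*b + q > -12.
Before b := y - 1: 3*g >= y - 2 or q + (1/4)*y > -47/4
Before y := y - 8: 3*g >= y - 10 or q + (1/4)*y > -39/4
The weakest precondition is 3*g >= y - 10 or q + (1/4)*y > -39/4.
Check whether (y <= 25 or q + (1/4)*y > -39/4) and g = 5 implies it.
Every state satisfying the precondition satisfies the weakest precondition: the implication holds.
Answer: valid


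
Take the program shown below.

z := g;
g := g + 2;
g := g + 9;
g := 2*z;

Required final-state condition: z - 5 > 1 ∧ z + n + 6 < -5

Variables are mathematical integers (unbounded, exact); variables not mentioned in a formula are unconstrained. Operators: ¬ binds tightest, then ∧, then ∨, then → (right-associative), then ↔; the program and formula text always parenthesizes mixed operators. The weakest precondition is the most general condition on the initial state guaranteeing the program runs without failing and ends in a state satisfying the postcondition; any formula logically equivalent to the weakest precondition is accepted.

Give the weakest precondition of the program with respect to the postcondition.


Working backward. After the program, the postcondition z - 5 > 1 ∧ z + n + 6 < -5 must hold; in canonical form it is z > 6 ∧ n + z < -11.
Before g := 2*z: z > 6 ∧ n + z < -11
Before g := g + 9: z > 6 ∧ n + z < -11
Before g := g + 2: z > 6 ∧ n + z < -11
Before z := g: g > 6 ∧ g + n < -11
Answer: WP = g > 6 ∧ g + n < -11


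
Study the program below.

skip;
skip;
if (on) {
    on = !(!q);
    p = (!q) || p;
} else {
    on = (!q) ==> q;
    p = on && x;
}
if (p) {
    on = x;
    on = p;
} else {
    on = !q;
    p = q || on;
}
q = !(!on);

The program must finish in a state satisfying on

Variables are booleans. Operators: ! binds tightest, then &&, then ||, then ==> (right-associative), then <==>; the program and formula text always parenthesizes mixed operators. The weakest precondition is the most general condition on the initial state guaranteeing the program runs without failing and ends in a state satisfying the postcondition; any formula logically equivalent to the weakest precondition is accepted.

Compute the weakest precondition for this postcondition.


Working backward. After the program, on must hold.
Before q := !(!on): on
Then branch requires p; else branch requires !q.
Before the if: (!p) ==> (!q)
Then branch requires (!((!q) || p)) ==> (!q); else branch requires (!(((!q) ==> q) && x)) ==> (!q).
Before the if: (on ==> ((!((!q) || p)) ==> (!q))) && ((!on) ==> ((!(((!q) ==> q) && x)) ==> (!q)))
Before skip: (on ==> ((!((!q) || p)) ==> (!q))) && ((!on) ==> ((!(((!q) ==> q) && x)) ==> (!q)))
Before skip: (on ==> ((!((!q) || p)) ==> (!q))) && ((!on) ==> ((!(((!q) ==> q) && x)) ==> (!q)))
Answer: WP = (on ==> ((!((!q) || p)) ==> (!q))) && ((!on) ==> ((!(((!q) ==> q) && x)) ==> (!q)))


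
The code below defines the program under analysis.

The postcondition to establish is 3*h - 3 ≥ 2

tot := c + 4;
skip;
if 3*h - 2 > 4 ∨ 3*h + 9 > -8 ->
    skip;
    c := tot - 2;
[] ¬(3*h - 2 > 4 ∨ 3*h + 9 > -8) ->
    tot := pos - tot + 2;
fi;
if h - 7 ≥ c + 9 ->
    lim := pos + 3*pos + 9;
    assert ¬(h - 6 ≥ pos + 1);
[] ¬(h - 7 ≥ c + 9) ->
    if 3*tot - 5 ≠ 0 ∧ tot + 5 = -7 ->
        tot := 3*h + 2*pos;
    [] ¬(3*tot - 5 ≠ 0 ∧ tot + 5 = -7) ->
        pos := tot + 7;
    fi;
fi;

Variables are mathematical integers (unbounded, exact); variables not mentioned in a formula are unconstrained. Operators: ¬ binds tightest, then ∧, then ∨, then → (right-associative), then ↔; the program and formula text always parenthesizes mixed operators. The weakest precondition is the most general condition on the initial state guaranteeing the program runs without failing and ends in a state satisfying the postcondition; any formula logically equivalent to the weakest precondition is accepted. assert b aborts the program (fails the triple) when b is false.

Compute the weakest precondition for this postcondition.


Working backward. After the program, the postcondition 3*h - 3 ≥ 2 must hold; in canonical form it is 3*h ≥ 5.
Then branch requires (¬(h ≥ pos + 7)) ∧ 3*h ≥ 5; else branch requires ((3*tot ≠ 5 ∧ tot = -12) → 3*h ≥ 5) ∧ ((¬(3*tot ≠ 5 ∧ tot = -12)) → 3*h ≥ 5).
Before the if: (h ≥ c + 16 → ((¬(h ≥ pos + 7)) ∧ 3*h ≥ 5)) ∧ ((¬(h ≥ c + 16)) → (((3*tot ≠ 5 ∧ tot = -12) → 3*h ≥ 5) ∧ ((¬(3*tot ≠ 5 ∧ tot = -12)) → 3*h ≥ 5)))
Then branch requires (h ≥ tot + 14 → ((¬(h ≥ pos + 7)) ∧ 3*h ≥ 5)) ∧ ((¬(h ≥ tot + 14)) → (((3*tot ≠ 5 ∧ tot = -12) → 3*h ≥ 5) ∧ ((¬(3*tot ≠ 5 ∧ tot = -12)) → 3*h ≥ 5))); else branch requires (h ≥ c + 16 → ((¬(h ≥ pos + 7)) ∧ 3*h ≥ 5)) ∧ ((¬(h ≥ c + 16)) → (((3*pos ≠ 3*tot - 1 ∧ pos = tot - 14) → 3*h ≥ 5) ∧ ((¬(3*pos ≠ 3*tot - 1 ∧ pos = tot - 14)) → 3*h ≥ 5))).
Before the if: ((3*h > 6 ∨ 3*h > -17) → ((h ≥ tot + 14 → ((¬(h ≥ pos + 7)) ∧ 3*h ≥ 5)) ∧ ((¬(h ≥ tot + 14)) → (((3*tot ≠ 5 ∧ tot = -12) → 3*h ≥ 5) ∧ ((¬(3*tot ≠ 5 ∧ tot = -12)) → 3*h ≥ 5))))) ∧ ((¬(3*h > 6 ∨ 3*h > -17)) → ((h ≥ c + 16 → ((¬(h ≥ pos + 7)) ∧ 3*h ≥ 5)) ∧ ((¬(h ≥ c + 16)) → (((3*pos ≠ 3*tot - 1 ∧ pos = tot - 14) → 3*h ≥ 5) ∧ ((¬(3*pos ≠ 3*tot - 1 ∧ pos = tot - 14)) → 3*h ≥ 5)))))
Before skip: ((3*h > 6 ∨ 3*h > -17) → ((h ≥ tot + 14 → ((¬(h ≥ pos + 7)) ∧ 3*h ≥ 5)) ∧ ((¬(h ≥ tot + 14)) → (((3*tot ≠ 5 ∧ tot = -12) → 3*h ≥ 5) ∧ ((¬(3*tot ≠ 5 ∧ tot = -12)) → 3*h ≥ 5))))) ∧ ((¬(3*h > 6 ∨ 3*h > -17)) → ((h ≥ c + 16 → ((¬(h ≥ pos + 7)) ∧ 3*h ≥ 5)) ∧ ((¬(h ≥ c + 16)) → (((3*pos ≠ 3*tot - 1 ∧ pos = tot - 14) → 3*h ≥ 5) ∧ ((¬(3*pos ≠ 3*tot - 1 ∧ pos = tot - 14)) → 3*h ≥ 5)))))
Before tot := c + 4: ((3*h > 6 ∨ 3*h > -17) → ((h ≥ c + 18 → ((¬(h ≥ pos + 7)) ∧ 3*h ≥ 5)) ∧ ((¬(h ≥ c + 18)) → (((3*c ≠ -7 ∧ c = -16) → 3*h ≥ 5) ∧ ((¬(3*c ≠ -7 ∧ c = -16)) → 3*h ≥ 5))))) ∧ ((¬(3*h > 6 ∨ 3*h > -17)) → ((h ≥ c + 16 → ((¬(h ≥ pos + 7)) ∧ 3*h ≥ 5)) ∧ ((¬(h ≥ c + 16)) → (((3*pos ≠ 3*c + 11 ∧ pos = c - 10) → 3*h ≥ 5) ∧ ((¬(3*pos ≠ 3*c + 11 ∧ pos = c - 10)) → 3*h ≥ 5)))))
Answer: WP = ((3*h > 6 ∨ 3*h > -17) → ((h ≥ c + 18 → ((¬(h ≥ pos + 7)) ∧ 3*h ≥ 5)) ∧ ((¬(h ≥ c + 18)) → (((3*c ≠ -7 ∧ c = -16) → 3*h ≥ 5) ∧ ((¬(3*c ≠ -7 ∧ c = -16)) → 3*h ≥ 5))))) ∧ ((¬(3*h > 6 ∨ 3*h > -17)) → ((h ≥ c + 16 → ((¬(h ≥ pos + 7)) ∧ 3*h ≥ 5)) ∧ ((¬(h ≥ c + 16)) → (((3*pos ≠ 3*c + 11 ∧ pos = c - 10) → 3*h ≥ 5) ∧ ((¬(3*pos ≠ 3*c + 11 ∧ pos = c - 10)) → 3*h ≥ 5)))))


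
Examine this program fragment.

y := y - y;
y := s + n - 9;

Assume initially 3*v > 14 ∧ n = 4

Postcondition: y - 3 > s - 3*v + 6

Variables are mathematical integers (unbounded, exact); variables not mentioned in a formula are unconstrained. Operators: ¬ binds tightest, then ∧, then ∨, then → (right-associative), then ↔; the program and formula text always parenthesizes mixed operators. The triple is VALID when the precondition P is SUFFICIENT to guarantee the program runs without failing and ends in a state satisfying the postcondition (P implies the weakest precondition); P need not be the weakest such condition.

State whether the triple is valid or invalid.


Working backward. After the program, the postcondition y - 3 > s - 3*v + 6 must hold; in canonical form it is 3*v + y > s + 9.
Before y := s + n - 9: n + 3*v > 18
Before y := y - y: n + 3*v > 18
The weakest precondition is n + 3*v > 18.
Check whether 3*v > 14 ∧ n = 4 implies it.
Every state satisfying the precondition satisfies the weakest precondition: the implication holds.
Answer: valid


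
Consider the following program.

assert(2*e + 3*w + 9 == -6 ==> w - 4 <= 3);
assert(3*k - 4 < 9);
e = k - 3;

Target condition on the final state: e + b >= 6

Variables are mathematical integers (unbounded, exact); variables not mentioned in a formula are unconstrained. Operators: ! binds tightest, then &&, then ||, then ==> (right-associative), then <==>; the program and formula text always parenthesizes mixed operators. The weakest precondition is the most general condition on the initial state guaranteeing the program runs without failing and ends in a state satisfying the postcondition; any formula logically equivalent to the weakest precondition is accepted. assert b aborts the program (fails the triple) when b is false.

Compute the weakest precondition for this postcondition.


Working backward. After the program, the postcondition e + b >= 6 must hold; in canonical form it is b + e >= 6.
Before e := k - 3: b + k >= 9
Before assert 3*k - 4 < 9: 3*k < 13 && b + k >= 9
Before assert 2*e + 3*w + 9 == -6 ==> w - 4 <= 3: (2*e + 3*w == -15 ==> w <= 7) && 3*k < 13 && b + k >= 9
Answer: WP = (2*e + 3*w == -15 ==> w <= 7) && 3*k < 13 && b + k >= 9


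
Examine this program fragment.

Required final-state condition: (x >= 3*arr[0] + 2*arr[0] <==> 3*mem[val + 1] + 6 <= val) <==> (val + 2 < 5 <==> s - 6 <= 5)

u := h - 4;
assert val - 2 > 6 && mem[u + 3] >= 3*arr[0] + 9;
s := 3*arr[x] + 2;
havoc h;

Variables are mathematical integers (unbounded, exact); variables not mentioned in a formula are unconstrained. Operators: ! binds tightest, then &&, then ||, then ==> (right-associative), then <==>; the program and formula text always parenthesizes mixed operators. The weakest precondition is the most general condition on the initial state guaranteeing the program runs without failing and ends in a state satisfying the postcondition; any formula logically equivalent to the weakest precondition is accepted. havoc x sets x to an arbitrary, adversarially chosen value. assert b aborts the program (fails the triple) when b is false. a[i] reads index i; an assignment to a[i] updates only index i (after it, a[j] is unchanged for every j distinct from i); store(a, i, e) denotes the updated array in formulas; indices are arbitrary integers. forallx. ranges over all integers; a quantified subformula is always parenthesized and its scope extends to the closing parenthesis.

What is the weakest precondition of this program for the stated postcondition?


Working backward. After the program, the postcondition (x >= 3*arr[0] + 2*arr[0] <==> 3*mem[val + 1] + 6 <= val) <==> (val + 2 < 5 <==> s - 6 <= 5) must hold; in canonical form it is (x >= 5*arr[0] <==> 3*mem[val + 1] <= val - 6) <==> (val < 3 <==> s <= 11).
Before havoc h: (x >= 5*arr[0] <==> 3*mem[val + 1] <= val - 6) <==> (val < 3 <==> s <= 11)
Before s := 3*arr[x] + 2: (x >= 5*arr[0] <==> 3*mem[val + 1] <= val - 6) <==> (val < 3 <==> 3*arr[x] <= 9)
Before assert val - 2 > 6 && mem[u + 3] >= 3*arr[0] + 9: val > 8 && mem[u + 3] >= 3*arr[0] + 9 && ((x >= 5*arr[0] <==> 3*mem[val + 1] <= val - 6) <==> (val < 3 <==> 3*arr[x] <= 9))
Before u := h - 4: val > 8 && mem[h - 1] >= 3*arr[0] + 9 && ((x >= 5*arr[0] <==> 3*mem[val + 1] <= val - 6) <==> (val < 3 <==> 3*arr[x] <= 9))
Answer: WP = val > 8 && mem[h - 1] >= 3*arr[0] + 9 && ((x >= 5*arr[0] <==> 3*mem[val + 1] <= val - 6) <==> (val < 3 <==> 3*arr[x] <= 9))


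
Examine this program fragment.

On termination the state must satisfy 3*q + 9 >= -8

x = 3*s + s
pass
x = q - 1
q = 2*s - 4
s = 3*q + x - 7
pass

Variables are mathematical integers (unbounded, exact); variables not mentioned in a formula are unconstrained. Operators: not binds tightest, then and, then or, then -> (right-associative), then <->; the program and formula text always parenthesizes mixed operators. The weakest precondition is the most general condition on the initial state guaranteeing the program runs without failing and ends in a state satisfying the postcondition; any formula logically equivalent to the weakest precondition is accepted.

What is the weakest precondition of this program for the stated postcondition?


Working backward. After the program, the postcondition 3*q + 9 >= -8 must hold; in canonical form it is 3*q >= -17.
Before skip: 3*q >= -17
Before s := 3*q + x - 7: 3*q >= -17
Before q := 2*s - 4: 6*s >= -5
Before x := q - 1: 6*s >= -5
Before skip: 6*s >= -5
Before x := 3*s + s: 6*s >= -5
Answer: WP = 6*s >= -5


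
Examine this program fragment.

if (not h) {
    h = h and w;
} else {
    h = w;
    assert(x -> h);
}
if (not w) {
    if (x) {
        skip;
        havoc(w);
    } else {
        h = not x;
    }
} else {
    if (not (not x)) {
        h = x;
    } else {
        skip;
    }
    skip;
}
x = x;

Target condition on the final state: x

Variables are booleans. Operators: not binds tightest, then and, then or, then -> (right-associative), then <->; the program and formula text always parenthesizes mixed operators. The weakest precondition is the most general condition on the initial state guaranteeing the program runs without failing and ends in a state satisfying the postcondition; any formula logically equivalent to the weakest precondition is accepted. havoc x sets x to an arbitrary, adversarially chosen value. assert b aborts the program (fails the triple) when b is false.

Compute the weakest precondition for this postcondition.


Working backward. After the program, x must hold.
Before x := x: x
Then branch requires (not x) -> x; else branch requires (not x) -> x.
Before the if: ((not w) -> ((not x) -> x)) and (w -> ((not x) -> x))
Then branch requires ((not w) -> ((not x) -> x)) and (w -> ((not x) -> x)); else branch requires (x -> w) and ((not w) -> ((not x) -> x)) and (w -> ((not x) -> x)).
Before the if: ((not h) -> (((not w) -> ((not x) -> x)) and (w -> ((not x) -> x)))) and (h -> ((x -> w) and ((not w) -> ((not x) -> x)) and (w -> ((not x) -> x))))
Answer: WP = ((not h) -> (((not w) -> ((not x) -> x)) and (w -> ((not x) -> x)))) and (h -> ((x -> w) and ((not w) -> ((not x) -> x)) and (w -> ((not x) -> x))))


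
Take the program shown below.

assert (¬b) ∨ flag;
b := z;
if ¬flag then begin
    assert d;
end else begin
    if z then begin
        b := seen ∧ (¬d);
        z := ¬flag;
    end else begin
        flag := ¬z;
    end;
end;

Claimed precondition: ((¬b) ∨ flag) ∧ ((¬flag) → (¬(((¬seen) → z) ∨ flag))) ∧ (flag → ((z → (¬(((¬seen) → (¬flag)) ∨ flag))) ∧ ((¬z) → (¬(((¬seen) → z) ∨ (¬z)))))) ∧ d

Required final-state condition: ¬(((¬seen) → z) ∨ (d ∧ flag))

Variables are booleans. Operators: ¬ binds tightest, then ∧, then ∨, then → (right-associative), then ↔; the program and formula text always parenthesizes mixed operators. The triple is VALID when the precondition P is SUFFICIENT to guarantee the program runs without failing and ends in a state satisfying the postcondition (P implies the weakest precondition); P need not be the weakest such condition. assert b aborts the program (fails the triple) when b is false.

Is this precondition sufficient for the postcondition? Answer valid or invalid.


Working backward. After the program, ¬(((¬seen) → z) ∨ (d ∧ flag)) must hold.
Then branch requires d ∧ (¬(((¬seen) → z) ∨ (d ∧ flag))); else branch requires (z → (¬(((¬seen) → (¬flag)) ∨ (d ∧ flag)))) ∧ ((¬z) → (¬(((¬seen) → z) ∨ (d ∧ (¬z))))).
Before the if: ((¬flag) → (d ∧ (¬(((¬seen) → z) ∨ (d ∧ flag))))) ∧ (flag → ((z → (¬(((¬seen) → (¬flag)) ∨ (d ∧ flag)))) ∧ ((¬z) → (¬(((¬seen) → z) ∨ (d ∧ (¬z)))))))
Before b := z: ((¬flag) → (d ∧ (¬(((¬seen) → z) ∨ (d ∧ flag))))) ∧ (flag → ((z → (¬(((¬seen) → (¬flag)) ∨ (d ∧ flag)))) ∧ ((¬z) → (¬(((¬seen) → z) ∨ (d ∧ (¬z)))))))
Before assert (¬b) ∨ flag: ((¬b) ∨ flag) ∧ ((¬flag) → (d ∧ (¬(((¬seen) → z) ∨ (d ∧ flag))))) ∧ (flag → ((z → (¬(((¬seen) → (¬flag)) ∨ (d ∧ flag)))) ∧ ((¬z) → (¬(((¬seen) → z) ∨ (d ∧ (¬z)))))))
The weakest precondition is ((¬b) ∨ flag) ∧ ((¬flag) → (d ∧ (¬(((¬seen) → z) ∨ (d ∧ flag))))) ∧ (flag → ((z → (¬(((¬seen) → (¬flag)) ∨ (d ∧ flag)))) ∧ ((¬z) → (¬(((¬seen) → z) ∨ (d ∧ (¬z))))))).
Check whether ((¬b) ∨ flag) ∧ ((¬flag) → (¬(((¬seen) → z) ∨ flag))) ∧ (flag → ((z → (¬(((¬seen) → (¬flag)) ∨ flag))) ∧ ((¬z) → (¬(((¬seen) → z) ∨ (¬z)))))) ∧ d implies it.
Every state satisfying the precondition satisfies the weakest precondition: the implication holds.
Answer: valid


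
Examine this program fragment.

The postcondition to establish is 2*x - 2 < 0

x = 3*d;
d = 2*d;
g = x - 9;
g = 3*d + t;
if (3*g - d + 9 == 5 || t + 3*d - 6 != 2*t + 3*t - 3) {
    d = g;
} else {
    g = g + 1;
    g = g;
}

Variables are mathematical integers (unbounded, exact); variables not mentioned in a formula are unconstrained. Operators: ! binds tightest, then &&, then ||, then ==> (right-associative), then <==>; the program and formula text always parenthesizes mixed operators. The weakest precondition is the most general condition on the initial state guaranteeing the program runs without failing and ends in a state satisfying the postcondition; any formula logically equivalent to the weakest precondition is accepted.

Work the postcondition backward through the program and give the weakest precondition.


Working backward. After the program, the postcondition 2*x - 2 < 0 must hold; in canonical form it is 2*x < 2.
Then branch requires 2*x < 2; else branch requires 2*x < 2.
Before the if: ((3*g == d - 4 || 3*d != 4*t + 3) ==> 2*x < 2) && ((!(3*g == d - 4 || 3*d != 4*t + 3)) ==> 2*x < 2)
Before g := 3*d + t: ((8*d + 3*t == -4 || 3*d != 4*t + 3) ==> 2*x < 2) && ((!(8*d + 3*t == -4 || 3*d != 4*t + 3)) ==> 2*x < 2)
Before g := x - 9: ((8*d + 3*t == -4 || 3*d != 4*t + 3) ==> 2*x < 2) && ((!(8*d + 3*t == -4 || 3*d != 4*t + 3)) ==> 2*x < 2)
Before d := 2*d: ((16*d + 3*t == -4 || 6*d != 4*t + 3) ==> 2*x < 2) && ((!(16*d + 3*t == -4 || 6*d != 4*t + 3)) ==> 2*x < 2)
Before x := 3*d: ((16*d + 3*t == -4 || 6*d != 4*t + 3) ==> 6*d < 2) && ((!(16*d + 3*t == -4 || 6*d != 4*t + 3)) ==> 6*d < 2)
Answer: WP = ((16*d + 3*t == -4 || 6*d != 4*t + 3) ==> 6*d < 2) && ((!(16*d + 3*t == -4 || 6*d != 4*t + 3)) ==> 6*d < 2)


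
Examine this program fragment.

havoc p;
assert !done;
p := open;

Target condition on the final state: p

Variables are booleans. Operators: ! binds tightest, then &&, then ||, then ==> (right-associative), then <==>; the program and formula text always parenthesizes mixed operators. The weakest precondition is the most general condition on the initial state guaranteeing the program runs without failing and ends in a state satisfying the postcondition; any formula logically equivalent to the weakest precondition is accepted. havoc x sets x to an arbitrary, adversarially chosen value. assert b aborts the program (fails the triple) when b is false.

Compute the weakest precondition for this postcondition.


Working backward. After the program, p must hold.
Before p := open: open
Before assert !done: (!done) && open
Before havoc p: (!done) && open
Answer: WP = (!done) && open


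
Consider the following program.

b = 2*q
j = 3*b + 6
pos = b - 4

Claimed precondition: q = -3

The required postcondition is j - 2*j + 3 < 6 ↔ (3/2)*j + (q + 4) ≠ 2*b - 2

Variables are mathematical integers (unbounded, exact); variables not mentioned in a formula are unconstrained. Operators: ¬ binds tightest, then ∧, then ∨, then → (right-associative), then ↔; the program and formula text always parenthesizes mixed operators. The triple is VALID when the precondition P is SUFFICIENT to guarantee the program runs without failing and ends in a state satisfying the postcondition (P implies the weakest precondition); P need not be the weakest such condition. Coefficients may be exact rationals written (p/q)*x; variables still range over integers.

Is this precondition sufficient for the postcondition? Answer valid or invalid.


Working backward. After the program, the postcondition j - 2*j + 3 < 6 ↔ (3/2)*j + (q + 4) ≠ 2*b - 2 must hold; in canonical form it is j > -3 ↔ (3/2)*j + q ≠ 2*b - 6.
Before pos := b - 4: j > -3 ↔ (3/2)*j + q ≠ 2*b - 6
Before j := 3*b + 6: 3*b > -9 ↔ (5/2)*b + q ≠ -15
Before b := 2*q: 6*q > -9 ↔ 6*q ≠ -15
The weakest precondition is 6*q > -9 ↔ 6*q ≠ -15.
Check whether q = -3 implies it.
Countermodel: at the initial state q = -3, the precondition holds but the weakest precondition fails.
Answer: invalid


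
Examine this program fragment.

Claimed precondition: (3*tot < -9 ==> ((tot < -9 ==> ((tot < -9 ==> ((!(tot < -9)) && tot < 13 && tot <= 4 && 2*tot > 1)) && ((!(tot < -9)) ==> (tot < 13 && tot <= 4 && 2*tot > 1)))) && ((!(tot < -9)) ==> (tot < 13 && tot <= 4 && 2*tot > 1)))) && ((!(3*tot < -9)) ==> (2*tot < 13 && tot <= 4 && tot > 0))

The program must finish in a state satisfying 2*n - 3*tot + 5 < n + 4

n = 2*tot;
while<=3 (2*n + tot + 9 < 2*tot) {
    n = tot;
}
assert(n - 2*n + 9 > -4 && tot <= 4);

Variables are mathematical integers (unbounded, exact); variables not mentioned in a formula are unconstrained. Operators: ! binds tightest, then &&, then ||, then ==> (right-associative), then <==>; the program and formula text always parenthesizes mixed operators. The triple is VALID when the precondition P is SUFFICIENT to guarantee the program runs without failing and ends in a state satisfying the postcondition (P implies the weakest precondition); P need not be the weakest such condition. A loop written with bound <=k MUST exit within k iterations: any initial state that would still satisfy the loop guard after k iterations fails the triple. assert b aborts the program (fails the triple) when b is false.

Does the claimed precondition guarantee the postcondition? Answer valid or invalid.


Working backward. After the program, the postcondition 2*n - 3*tot + 5 < n + 4 must hold; in canonical form it is n < 3*tot - 1.
Before assert n - 2*n + 9 > -4 && tot <= 4: n < 13 && tot <= 4 && n < 3*tot - 1
Before the loop (bound <=3), unroll the exhaustion recursion (WP_0 = exit-now case; WP_j = one more guarded iteration, up to j = 3):
  WP_0: (!(2*n < tot - 9)) && n < 13 && tot <= 4 && n < 3*tot - 1
  WP_1: (2*n < tot - 9 ==> ((!(tot < -9)) && tot < 13 && tot <= 4 && 2*tot > 1)) && ((!(2*n < tot - 9)) ==> (n < 13 && tot <= 4 && n < 3*tot - 1))
  WP_2: (2*n < tot - 9 ==> ((tot < -9 ==> ((!(tot < -9)) && tot < 13 && tot <= 4 && 2*tot > 1)) && ((!(tot < -9)) ==> (tot < 13 && tot <= 4 && 2*tot > 1)))) && ((!(2*n < tot - 9)) ==> (n < 13 && tot <= 4 && n < 3*tot - 1))
  WP_3: (2*n < tot - 9 ==> ((tot < -9 ==> ((tot < -9 ==> ((!(tot < -9)) && tot < 13 && tot <= 4 && 2*tot > 1)) && ((!(tot < -9)) ==> (tot < 13 && tot <= 4 && 2*tot > 1)))) && ((!(tot < -9)) ==> (tot < 13 && tot <= 4 && 2*tot > 1)))) && ((!(2*n < tot - 9)) ==> (n < 13 && tot <= 4 && n < 3*tot - 1))
So before the loop: (2*n < tot - 9 ==> ((tot < -9 ==> ((tot < -9 ==> ((!(tot < -9)) && tot < 13 && tot <= 4 && 2*tot > 1)) && ((!(tot < -9)) ==> (tot < 13 && tot <= 4 && 2*tot > 1)))) && ((!(tot < -9)) ==> (tot < 13 && tot <= 4 && 2*tot > 1)))) && ((!(2*n < tot - 9)) ==> (n < 13 && tot <= 4 && n < 3*tot - 1))
Before n := 2*tot: (3*tot < -9 ==> ((tot < -9 ==> ((tot < -9 ==> ((!(tot < -9)) && tot < 13 && tot <= 4 && 2*tot > 1)) && ((!(tot < -9)) ==> (tot < 13 && tot <= 4 && 2*tot > 1)))) && ((!(tot < -9)) ==> (tot < 13 && tot <= 4 && 2*tot > 1)))) && ((!(3*tot < -9)) ==> (2*tot < 13 && tot <= 4 && tot > 1))
The weakest precondition is (3*tot < -9 ==> ((tot < -9 ==> ((tot < -9 ==> ((!(tot < -9)) && tot < 13 && tot <= 4 && 2*tot > 1)) && ((!(tot < -9)) ==> (tot < 13 && tot <= 4 && 2*tot > 1)))) && ((!(tot < -9)) ==> (tot < 13 && tot <= 4 && 2*tot > 1)))) && ((!(3*tot < -9)) ==> (2*tot < 13 && tot <= 4 && tot > 1)).
Check whether (3*tot < -9 ==> ((tot < -9 ==> ((tot < -9 ==> ((!(tot < -9)) && tot < 13 && tot <= 4 && 2*tot > 1)) && ((!(tot < -9)) ==> (tot < 13 && tot <= 4 && 2*tot > 1)))) && ((!(tot < -9)) ==> (tot < 13 && tot <= 4 && 2*tot > 1)))) && ((!(3*tot < -9)) ==> (2*tot < 13 && tot <= 4 && tot > 0)) implies it.
Countermodel: at the initial state tot = 1, the precondition holds but the weakest precondition fails.
Answer: invalid


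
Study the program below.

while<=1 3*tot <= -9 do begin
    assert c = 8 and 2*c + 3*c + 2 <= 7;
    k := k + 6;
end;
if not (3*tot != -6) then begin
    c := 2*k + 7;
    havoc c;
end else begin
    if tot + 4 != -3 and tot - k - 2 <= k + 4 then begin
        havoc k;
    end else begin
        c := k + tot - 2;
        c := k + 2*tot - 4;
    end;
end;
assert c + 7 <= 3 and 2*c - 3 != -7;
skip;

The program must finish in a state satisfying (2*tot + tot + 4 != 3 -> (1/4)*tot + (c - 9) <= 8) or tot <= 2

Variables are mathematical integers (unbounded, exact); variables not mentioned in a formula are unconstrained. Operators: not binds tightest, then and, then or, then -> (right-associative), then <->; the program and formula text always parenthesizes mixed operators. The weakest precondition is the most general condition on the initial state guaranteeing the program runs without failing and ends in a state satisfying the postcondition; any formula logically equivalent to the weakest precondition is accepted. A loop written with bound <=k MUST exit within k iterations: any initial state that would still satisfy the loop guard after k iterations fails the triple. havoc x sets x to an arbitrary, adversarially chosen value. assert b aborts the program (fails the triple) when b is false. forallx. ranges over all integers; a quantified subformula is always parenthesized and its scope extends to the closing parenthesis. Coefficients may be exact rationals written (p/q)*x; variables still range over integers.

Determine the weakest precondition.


Working backward. After the program, the postcondition (2*tot + tot + 4 != 3 -> (1/4)*tot + (c - 9) <= 8) or tot <= 2 must hold; in canonical form it is (3*tot != -1 -> c + (1/4)*tot <= 17) or tot <= 2.
Before skip: (3*tot != -1 -> c + (1/4)*tot <= 17) or tot <= 2
Before assert c + 7 <= 3 and 2*c - 3 != -7: c <= -4 and 2*c != -4 and ((3*tot != -1 -> c + (1/4)*tot <= 17) or tot <= 2)
Then branch requires forall c_1. (c_1 <= -4 and 2*c_1 != -4 and ((3*tot != -1 -> c_1 + (1/4)*tot <= 17) or tot <= 2)); else branch requires ((tot != -7 and tot <= 2*k + 6) -> (c <= -4 and 2*c != -4 and ((3*tot != -1 -> c + (1/4)*tot <= 17) or tot <= 2))) and ((not (tot != -7 and tot <= 2*k + 6)) -> (k + 2*tot <= 0 and 2*k + 4*tot != 4 and ((3*tot != -1 -> k + (9/4)*tot <= 21) or tot <= 2))).
Before the if: ((not (3*tot != -6)) -> (forall c_1. (c_1 <= -4 and 2*c_1 != -4 and ((3*tot != -1 -> c_1 + (1/4)*tot <= 17) or tot <= 2)))) and (3*tot != -6 -> (((tot != -7 and tot <= 2*k + 6) -> (c <= -4 and 2*c != -4 and ((3*tot != -1 -> c + (1/4)*tot <= 17) or tot <= 2))) and ((not (tot != -7 and tot <= 2*k + 6)) -> (k + 2*tot <= 0 and 2*k + 4*tot != 4 and ((3*tot != -1 -> k + (9/4)*tot <= 21) or tot <= 2)))))
Before the loop (bound <=1), unroll the exhaustion recursion (WP_0 = exit-now case; WP_j = one more guarded iteration, up to j = 1):
  WP_0: (not (3*tot <= -9)) and ((not (3*tot != -6)) -> (forall c_1. (c_1 <= -4 and 2*c_1 != -4 and ((3*tot != -1 -> c_1 + (1/4)*tot <= 17) or tot <= 2)))) and (3*tot != -6 -> (((tot != -7 and tot <= 2*k + 6) -> (c <= -4 and 2*c != -4 and ((3*tot != -1 -> c + (1/4)*tot <= 17) or tot <= 2))) and ((not (tot != -7 and tot <= 2*k + 6)) -> (k + 2*tot <= 0 and 2*k + 4*tot != 4 and ((3*tot != -1 -> k + (9/4)*tot <= 21) or tot <= 2)))))
  WP_1: (3*tot <= -9 -> (c = 8 and 5*c <= 5 and (not (3*tot <= -9)) and ((not (3*tot != -6)) -> (forall c_1. (c_1 <= -4 and 2*c_1 != -4 and ((3*tot != -1 -> c_1 + (1/4)*tot <= 17) or tot <= 2)))) and (3*tot != -6 -> (((tot != -7 and tot <= 2*k + 18) -> (c <= -4 and 2*c != -4 and ((3*tot != -1 -> c + (1/4)*tot <= 17) or tot <= 2))) and ((not (tot != -7 and tot <= 2*k + 18)) -> (k + 2*tot <= -6 and 2*k + 4*tot != -8 and ((3*tot != -1 -> k + (9/4)*tot <= 15) or tot <= 2))))))) and ((not (3*tot <= -9)) -> (((not (3*tot != -6)) -> (forall c_1. (c_1 <= -4 and 2*c_1 != -4 and ((3*tot != -1 -> c_1 + (1/4)*tot <= 17) or tot <= 2)))) and (3*tot != -6 -> (((tot != -7 and tot <= 2*k + 6) -> (c <= -4 and 2*c != -4 and ((3*tot != -1 -> c + (1/4)*tot <= 17) or tot <= 2))) and ((not (tot != -7 and tot <= 2*k + 6)) -> (k + 2*tot <= 0 and 2*k + 4*tot != 4 and ((3*tot != -1 -> k + (9/4)*tot <= 21) or tot <= 2)))))))
So before the loop: (3*tot <= -9 -> (c = 8 and 5*c <= 5 and (not (3*tot <= -9)) and ((not (3*tot != -6)) -> (forall c_1. (c_1 <= -4 and 2*c_1 != -4 and ((3*tot != -1 -> c_1 + (1/4)*tot <= 17) or tot <= 2)))) and (3*tot != -6 -> (((tot != -7 and tot <= 2*k + 18) -> (c <= -4 and 2*c != -4 and ((3*tot != -1 -> c + (1/4)*tot <= 17) or tot <= 2))) and ((not (tot != -7 and tot <= 2*k + 18)) -> (k + 2*tot <= -6 and 2*k + 4*tot != -8 and ((3*tot != -1 -> k + (9/4)*tot <= 15) or tot <= 2))))))) and ((not (3*tot <= -9)) -> (((not (3*tot != -6)) -> (forall c_1. (c_1 <= -4 and 2*c_1 != -4 and ((3*tot != -1 -> c_1 + (1/4)*tot <= 17) or tot <= 2)))) and (3*tot != -6 -> (((tot != -7 and tot <= 2*k + 6) -> (c <= -4 and 2*c != -4 and ((3*tot != -1 -> c + (1/4)*tot <= 17) or tot <= 2))) and ((not (tot != -7 and tot <= 2*k + 6)) -> (k + 2*tot <= 0 and 2*k + 4*tot != 4 and ((3*tot != -1 -> k + (9/4)*tot <= 21) or tot <= 2)))))))
Answer: WP = (3*tot <= -9 -> (c = 8 and 5*c <= 5 and (not (3*tot <= -9)) and ((not (3*tot != -6)) -> (forall c_1. (c_1 <= -4 and 2*c_1 != -4 and ((3*tot != -1 -> c_1 + (1/4)*tot <= 17) or tot <= 2)))) and (3*tot != -6 -> (((tot != -7 and tot <= 2*k + 18) -> (c <= -4 and 2*c != -4 and ((3*tot != -1 -> c + (1/4)*tot <= 17) or tot <= 2))) and ((not (tot != -7 and tot <= 2*k + 18)) -> (k + 2*tot <= -6 and 2*k + 4*tot != -8 and ((3*tot != -1 -> k + (9/4)*tot <= 15) or tot <= 2))))))) and ((not (3*tot <= -9)) -> (((not (3*tot != -6)) -> (forall c_1. (c_1 <= -4 and 2*c_1 != -4 and ((3*tot != -1 -> c_1 + (1/4)*tot <= 17) or tot <= 2)))) and (3*tot != -6 -> (((tot != -7 and tot <= 2*k + 6) -> (c <= -4 and 2*c != -4 and ((3*tot != -1 -> c + (1/4)*tot <= 17) or tot <= 2))) and ((not (tot != -7 and tot <= 2*k + 6)) -> (k + 2*tot <= 0 and 2*k + 4*tot != 4 and ((3*tot != -1 -> k + (9/4)*tot <= 21) or tot <= 2)))))))
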